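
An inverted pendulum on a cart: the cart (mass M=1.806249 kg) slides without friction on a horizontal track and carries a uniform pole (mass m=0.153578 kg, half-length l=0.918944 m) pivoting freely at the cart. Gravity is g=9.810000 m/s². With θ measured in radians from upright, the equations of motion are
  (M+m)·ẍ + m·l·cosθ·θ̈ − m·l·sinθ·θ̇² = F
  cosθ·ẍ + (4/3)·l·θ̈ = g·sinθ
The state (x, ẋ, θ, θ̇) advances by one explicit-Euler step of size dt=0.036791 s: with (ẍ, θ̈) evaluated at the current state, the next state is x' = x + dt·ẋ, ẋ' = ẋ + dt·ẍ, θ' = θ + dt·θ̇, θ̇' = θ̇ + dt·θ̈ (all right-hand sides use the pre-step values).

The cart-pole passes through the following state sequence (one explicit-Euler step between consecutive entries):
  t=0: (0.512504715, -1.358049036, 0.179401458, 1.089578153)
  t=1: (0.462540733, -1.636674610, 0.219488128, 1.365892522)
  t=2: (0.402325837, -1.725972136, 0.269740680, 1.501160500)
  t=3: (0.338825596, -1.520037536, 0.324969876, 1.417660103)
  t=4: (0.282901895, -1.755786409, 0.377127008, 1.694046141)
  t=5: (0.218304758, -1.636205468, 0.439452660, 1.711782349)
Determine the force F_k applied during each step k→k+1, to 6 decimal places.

F_0 = -13.829132 N
F_1 = -4.307699 N
F_2 = 10.576497 N
F_3 = -11.643992 N
F_4 = 6.284089 N

step 0→1:
  ẍ = (ẋ'−ẋ)/dt = (-1.636674610−-1.358049036)/0.036791 = -7.573199
  θ̈ = (θ̇'−θ̇)/dt = (1.365892522−1.089578153)/0.036791 = 7.510379
  sinθ=0.178441, cosθ=0.983951
  F = (M+m)·ẍ + m·l·cosθ·θ̈ − m·l·sinθ·θ̇² = -14.842160 + 1.042925 − 0.029897 = -13.829132
step 1→2:
  ẍ = (ẋ'−ẋ)/dt = (-1.725972136−-1.636674610)/0.036791 = -2.427157
  θ̈ = (θ̇'−θ̇)/dt = (1.501160500−1.365892522)/0.036791 = 3.676659
  sinθ=0.217730, cosθ=0.976009
  F = (M+m)·ẍ + m·l·cosθ·θ̈ − m·l·sinθ·θ̇² = -4.756807 + 0.506437 − 0.057328 = -4.307699
step 2→3:
  ẍ = (ẋ'−ẋ)/dt = (-1.520037536−-1.725972136)/0.036791 = 5.597418
  θ̈ = (θ̇'−θ̇)/dt = (1.417660103−1.501160500)/0.036791 = -2.269588
  sinθ=0.266482, cosθ=0.963840
  F = (M+m)·ẍ + m·l·cosθ·θ̈ − m·l·sinθ·θ̇² = 10.969971 + -0.308724 − 0.084750 = 10.576497
step 3→4:
  ẍ = (ẋ'−ẋ)/dt = (-1.755786409−-1.520037536)/0.036791 = -6.407786
  θ̈ = (θ̇'−θ̇)/dt = (1.694046141−1.417660103)/0.036791 = 7.512327
  sinθ=0.319280, cosθ=0.947660
  F = (M+m)·ẍ + m·l·cosθ·θ̈ − m·l·sinθ·θ̇² = -12.558153 + 1.004721 − 0.090560 = -11.643992
step 4→5:
  ẍ = (ẋ'−ẋ)/dt = (-1.636205468−-1.755786409)/0.036791 = 3.250277
  θ̈ = (θ̇'−θ̇)/dt = (1.711782349−1.694046141)/0.036791 = 0.482080
  sinθ=0.368251, cosθ=0.929726
  F = (M+m)·ẍ + m·l·cosθ·θ̈ − m·l·sinθ·θ̇² = 6.369981 + 0.063255 − 0.149146 = 6.284089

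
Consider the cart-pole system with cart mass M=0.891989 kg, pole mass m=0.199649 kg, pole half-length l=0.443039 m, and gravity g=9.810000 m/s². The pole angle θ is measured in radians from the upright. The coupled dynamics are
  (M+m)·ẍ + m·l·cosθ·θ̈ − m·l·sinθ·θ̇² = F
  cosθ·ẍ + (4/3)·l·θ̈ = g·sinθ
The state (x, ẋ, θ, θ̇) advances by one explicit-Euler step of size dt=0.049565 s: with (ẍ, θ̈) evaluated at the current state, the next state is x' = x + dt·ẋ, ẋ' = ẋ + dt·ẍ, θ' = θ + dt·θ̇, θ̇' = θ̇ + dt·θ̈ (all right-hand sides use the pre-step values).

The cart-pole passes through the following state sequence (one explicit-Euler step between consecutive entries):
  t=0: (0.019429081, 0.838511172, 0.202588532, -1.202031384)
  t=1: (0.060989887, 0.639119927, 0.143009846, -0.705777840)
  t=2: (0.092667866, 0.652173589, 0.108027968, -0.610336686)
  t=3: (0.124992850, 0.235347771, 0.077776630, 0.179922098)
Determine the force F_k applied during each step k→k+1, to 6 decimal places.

step 0→1:
  ẍ = (ẋ'−ẋ)/dt = (0.639119927−0.838511172)/0.049565 = -4.022823
  θ̈ = (θ̇'−θ̇)/dt = (-0.705777840−-1.202031384)/0.049565 = 10.012177
  sinθ=0.201206, cosθ=0.979549
  F = (M+m)·ẍ + m·l·cosθ·θ̈ − m·l·sinθ·θ̇² = -4.391467 + 0.867489 − 0.025715 = -3.549693
step 1→2:
  ẍ = (ẋ'−ẋ)/dt = (0.652173589−0.639119927)/0.049565 = 0.263365
  θ̈ = (θ̇'−θ̇)/dt = (-0.610336686−-0.705777840)/0.049565 = 1.925576
  sinθ=0.142523, cosθ=0.989792
  F = (M+m)·ẍ + m·l·cosθ·θ̈ − m·l·sinθ·θ̇² = 0.287499 + 0.168583 − 0.006280 = 0.449802
step 2→3:
  ẍ = (ẋ'−ẋ)/dt = (0.235347771−0.652173589)/0.049565 = -8.409681
  θ̈ = (θ̇'−θ̇)/dt = (0.179922098−-0.610336686)/0.049565 = 15.943887
  sinθ=0.107818, cosθ=0.994171
  F = (M+m)·ẍ + m·l·cosθ·θ̈ − m·l·sinθ·θ̇² = -9.180327 + 1.402052 − 0.003553 = -7.781827

F_0 = -3.549693 N
F_1 = 0.449802 N
F_2 = -7.781827 N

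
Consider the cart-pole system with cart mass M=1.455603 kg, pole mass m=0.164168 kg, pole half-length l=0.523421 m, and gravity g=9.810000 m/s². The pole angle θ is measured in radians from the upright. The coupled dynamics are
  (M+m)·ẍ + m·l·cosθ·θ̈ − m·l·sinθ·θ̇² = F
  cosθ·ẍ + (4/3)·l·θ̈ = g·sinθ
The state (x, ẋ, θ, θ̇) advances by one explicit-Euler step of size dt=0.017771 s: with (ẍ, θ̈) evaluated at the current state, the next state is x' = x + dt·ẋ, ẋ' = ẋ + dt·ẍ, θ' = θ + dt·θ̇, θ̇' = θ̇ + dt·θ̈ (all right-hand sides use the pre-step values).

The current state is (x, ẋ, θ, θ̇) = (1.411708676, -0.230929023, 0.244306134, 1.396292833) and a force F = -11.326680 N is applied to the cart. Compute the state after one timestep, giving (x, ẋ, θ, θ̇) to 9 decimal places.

sinθ=0.241883121, cosθ=0.970305393
temp = (F + m·l·θ̇²·sinθ)/(M+m) = (-11.326680 + 0.040522687)/1.619771 = -6.967748721
θ̈ = (g·sinθ − cosθ·temp)/(l·(4/3 − m·cos²θ/(M+m))) = 14.096365391
ẍ = temp − m·l·θ̈·cosθ/(M+m) = -7.693355990
Euler: x'=1.411708676+0.017771·-0.230929023=1.407604836, ẋ'=-0.230929023+0.017771·-7.693355990=-0.367647652
       θ'=0.244306134+0.017771·1.396292833=0.269119654, θ̇'=1.396292833+0.017771·14.096365391=1.646799342

(1.407604836, -0.367647652, 0.269119654, 1.646799342)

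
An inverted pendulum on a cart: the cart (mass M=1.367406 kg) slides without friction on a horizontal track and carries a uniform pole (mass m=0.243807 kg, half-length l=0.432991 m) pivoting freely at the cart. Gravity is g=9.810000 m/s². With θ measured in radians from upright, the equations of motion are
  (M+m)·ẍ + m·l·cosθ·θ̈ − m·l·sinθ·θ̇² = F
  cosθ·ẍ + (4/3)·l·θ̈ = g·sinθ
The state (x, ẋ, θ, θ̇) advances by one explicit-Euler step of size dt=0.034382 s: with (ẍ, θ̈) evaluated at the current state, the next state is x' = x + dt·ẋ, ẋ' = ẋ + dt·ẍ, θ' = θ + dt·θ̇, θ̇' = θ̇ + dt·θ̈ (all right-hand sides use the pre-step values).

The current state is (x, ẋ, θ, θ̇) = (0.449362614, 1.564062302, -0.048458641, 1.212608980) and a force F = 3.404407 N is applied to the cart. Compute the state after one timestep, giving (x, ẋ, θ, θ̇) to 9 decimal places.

sinθ=-0.048439678, cosθ=0.998826110
temp = (F + m·l·θ̇²·sinθ)/(M+m) = (3.404407 + -0.007519134)/1.611213 = 2.108279827
θ̈ = (g·sinθ − cosθ·temp)/(l·(4/3 − m·cos²θ/(M+m))) = -5.041451800
ẍ = temp − m·l·θ̈·cosθ/(M+m) = 2.438206623
Euler: x'=0.449362614+0.034382·1.564062302=0.503138204, ẋ'=1.564062302+0.034382·2.438206623=1.647892722
       θ'=-0.048458641+0.034382·1.212608980=-0.006766719, θ̇'=1.212608980+0.034382·-5.041451800=1.039273784

(0.503138204, 1.647892722, -0.006766719, 1.039273784)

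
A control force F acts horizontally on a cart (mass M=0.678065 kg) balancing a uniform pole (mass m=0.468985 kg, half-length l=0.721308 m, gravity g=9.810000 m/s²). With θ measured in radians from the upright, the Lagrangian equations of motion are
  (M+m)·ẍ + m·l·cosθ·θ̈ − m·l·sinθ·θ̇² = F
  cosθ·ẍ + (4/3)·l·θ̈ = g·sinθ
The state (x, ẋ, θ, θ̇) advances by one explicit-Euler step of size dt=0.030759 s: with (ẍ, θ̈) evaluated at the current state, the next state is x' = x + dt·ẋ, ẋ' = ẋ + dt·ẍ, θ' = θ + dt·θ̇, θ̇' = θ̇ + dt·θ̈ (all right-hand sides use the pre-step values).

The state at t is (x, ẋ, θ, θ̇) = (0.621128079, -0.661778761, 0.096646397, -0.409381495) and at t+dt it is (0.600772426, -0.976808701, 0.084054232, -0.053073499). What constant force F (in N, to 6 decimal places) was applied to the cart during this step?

ẍ = (ẋ'−ẋ)/dt = (-0.976808701−-0.661778761)/0.030759 = -10.241878
θ̈ = (θ̇'−θ̇)/dt = (-0.053073499−-0.409381495)/0.030759 = 11.583862
sinθ=0.096496, cosθ=0.995333
F = (M+m)·ẍ + m·l·cosθ·θ̈ − m·l·sinθ·θ̇² = -11.747947 + 3.900332 − 0.005471 = -7.853085

F = -7.853085 N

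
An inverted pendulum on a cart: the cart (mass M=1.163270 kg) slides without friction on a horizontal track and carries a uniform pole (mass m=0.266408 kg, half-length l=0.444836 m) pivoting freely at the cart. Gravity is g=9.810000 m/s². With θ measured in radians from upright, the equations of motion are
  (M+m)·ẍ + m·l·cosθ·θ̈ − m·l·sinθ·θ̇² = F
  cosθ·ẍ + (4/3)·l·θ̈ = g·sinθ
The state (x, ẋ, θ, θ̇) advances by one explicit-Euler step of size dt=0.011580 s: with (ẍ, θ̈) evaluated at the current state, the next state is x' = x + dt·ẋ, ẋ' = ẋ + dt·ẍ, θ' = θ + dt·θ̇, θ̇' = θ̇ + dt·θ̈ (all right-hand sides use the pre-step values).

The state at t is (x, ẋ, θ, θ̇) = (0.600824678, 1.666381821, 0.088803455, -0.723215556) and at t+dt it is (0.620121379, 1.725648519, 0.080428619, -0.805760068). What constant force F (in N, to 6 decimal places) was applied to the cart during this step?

F = 6.470208 N

ẍ = (ẋ'−ẋ)/dt = (1.725648519−1.666381821)/0.011580 = 5.118022
θ̈ = (θ̇'−θ̇)/dt = (-0.805760068−-0.723215556)/0.011580 = -7.128196
sinθ=0.088687, cosθ=0.996060
F = (M+m)·ẍ + m·l·cosθ·θ̈ − m·l·sinθ·θ̇² = 7.317124 + -0.841419 − 0.005497 = 6.470208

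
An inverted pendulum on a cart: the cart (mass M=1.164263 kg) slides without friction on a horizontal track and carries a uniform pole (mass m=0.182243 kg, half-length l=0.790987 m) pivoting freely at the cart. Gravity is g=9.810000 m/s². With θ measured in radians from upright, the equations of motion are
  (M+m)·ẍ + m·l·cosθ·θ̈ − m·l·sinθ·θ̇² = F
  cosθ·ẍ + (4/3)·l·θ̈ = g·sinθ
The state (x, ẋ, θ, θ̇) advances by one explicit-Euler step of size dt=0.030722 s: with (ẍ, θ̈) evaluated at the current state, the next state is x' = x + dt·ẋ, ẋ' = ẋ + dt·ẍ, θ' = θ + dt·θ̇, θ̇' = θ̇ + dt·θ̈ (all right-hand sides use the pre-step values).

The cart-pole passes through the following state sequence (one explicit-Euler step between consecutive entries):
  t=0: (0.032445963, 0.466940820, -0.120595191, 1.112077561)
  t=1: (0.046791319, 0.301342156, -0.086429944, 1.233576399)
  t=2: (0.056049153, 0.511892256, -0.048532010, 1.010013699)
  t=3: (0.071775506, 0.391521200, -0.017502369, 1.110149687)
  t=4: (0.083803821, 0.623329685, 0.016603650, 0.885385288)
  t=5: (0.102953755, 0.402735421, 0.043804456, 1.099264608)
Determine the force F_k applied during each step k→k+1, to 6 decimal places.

F_0 = -6.670582 N
F_1 = 8.202006 N
F_2 = -4.799277 N
F_3 = 9.108515 N
F_4 = -8.666828 N

step 0→1:
  ẍ = (ẋ'−ẋ)/dt = (0.301342156−0.466940820)/0.030722 = -5.390231
  θ̈ = (θ̇'−θ̇)/dt = (1.233576399−1.112077561)/0.030722 = 3.954783
  sinθ=-0.120303, cosθ=0.992737
  F = (M+m)·ẍ + m·l·cosθ·θ̈ − m·l·sinθ·θ̇² = -7.257978 + 0.565949 − -0.021447 = -6.670582
step 1→2:
  ẍ = (ẋ'−ẋ)/dt = (0.511892256−0.301342156)/0.030722 = 6.853398
  θ̈ = (θ̇'−θ̇)/dt = (1.010013699−1.233576399)/0.030722 = -7.276958
  sinθ=-0.086322, cosθ=0.996267
  F = (M+m)·ẍ + m·l·cosθ·θ̈ − m·l·sinθ·θ̇² = 9.228142 + -1.045071 − -0.018935 = 8.202006
step 2→3:
  ẍ = (ẋ'−ẋ)/dt = (0.391521200−0.511892256)/0.030722 = -3.918074
  θ̈ = (θ̇'−θ̇)/dt = (1.110149687−1.010013699)/0.030722 = 3.259423
  sinθ=-0.048513, cosθ=0.998823
  F = (M+m)·ẍ + m·l·cosθ·θ̈ − m·l·sinθ·θ̇² = -5.275710 + 0.469299 − -0.007134 = -4.799277
step 3→4:
  ẍ = (ẋ'−ẋ)/dt = (0.623329685−0.391521200)/0.030722 = 7.545358
  θ̈ = (θ̇'−θ̇)/dt = (0.885385288−1.110149687)/0.030722 = -7.316073
  sinθ=-0.017501, cosθ=0.999847
  F = (M+m)·ẍ + m·l·cosθ·θ̈ − m·l·sinθ·θ̇² = 10.159870 + -1.054464 − -0.003109 = 9.108515
step 4→5:
  ẍ = (ẋ'−ẋ)/dt = (0.402735421−0.623329685)/0.030722 = -7.180335
  θ̈ = (θ̇'−θ̇)/dt = (1.099264608−0.885385288)/0.030722 = 6.961764
  sinθ=0.016603, cosθ=0.999862
  F = (M+m)·ẍ + m·l·cosθ·θ̈ − m·l·sinθ·θ̇² = -9.668365 + 1.003413 − 0.001876 = -8.666828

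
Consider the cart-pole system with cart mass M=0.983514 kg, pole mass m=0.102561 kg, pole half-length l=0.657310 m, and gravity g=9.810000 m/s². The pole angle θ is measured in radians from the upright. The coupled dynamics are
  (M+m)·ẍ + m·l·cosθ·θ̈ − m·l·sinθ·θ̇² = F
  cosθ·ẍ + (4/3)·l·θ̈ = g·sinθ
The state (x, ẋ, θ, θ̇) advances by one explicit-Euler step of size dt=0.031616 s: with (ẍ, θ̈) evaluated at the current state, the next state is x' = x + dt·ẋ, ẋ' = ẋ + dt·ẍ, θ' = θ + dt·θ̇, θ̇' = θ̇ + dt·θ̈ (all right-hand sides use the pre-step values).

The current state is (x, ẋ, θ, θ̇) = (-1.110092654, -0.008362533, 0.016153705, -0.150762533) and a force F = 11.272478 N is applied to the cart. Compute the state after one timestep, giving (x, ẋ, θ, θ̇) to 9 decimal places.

(-1.110357044, 0.344407177, 0.011387197, -0.547508874)

sinθ=0.016153002, cosθ=0.999869532
temp = (F + m·l·θ̇²·sinθ)/(M+m) = (11.272478 + 0.000024751)/1.086075 = 10.379119997
θ̈ = (g·sinθ − cosθ·temp)/(l·(4/3 − m·cos²θ/(M+m))) = -12.548910064
ẍ = temp − m·l·θ̈·cosθ/(M+m) = 11.157948811
Euler: x'=-1.110092654+0.031616·-0.008362533=-1.110357044, ẋ'=-0.008362533+0.031616·11.157948811=0.344407177
       θ'=0.016153705+0.031616·-0.150762533=0.011387197, θ̇'=-0.150762533+0.031616·-12.548910064=-0.547508874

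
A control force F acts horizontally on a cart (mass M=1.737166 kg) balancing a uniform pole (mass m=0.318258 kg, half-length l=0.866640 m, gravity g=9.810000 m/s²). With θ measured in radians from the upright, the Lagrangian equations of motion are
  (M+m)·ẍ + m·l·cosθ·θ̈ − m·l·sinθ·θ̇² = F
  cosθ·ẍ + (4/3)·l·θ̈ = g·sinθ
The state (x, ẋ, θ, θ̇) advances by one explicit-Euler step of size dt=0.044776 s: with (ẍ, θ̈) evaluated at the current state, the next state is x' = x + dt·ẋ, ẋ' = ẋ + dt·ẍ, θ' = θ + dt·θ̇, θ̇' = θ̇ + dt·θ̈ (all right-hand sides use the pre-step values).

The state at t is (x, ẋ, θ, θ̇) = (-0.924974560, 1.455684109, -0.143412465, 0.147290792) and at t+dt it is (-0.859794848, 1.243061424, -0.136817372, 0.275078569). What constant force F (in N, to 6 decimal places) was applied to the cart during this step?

F = -8.980425 N

ẍ = (ẋ'−ẋ)/dt = (1.243061424−1.455684109)/0.044776 = -4.748586
θ̈ = (θ̇'−θ̇)/dt = (0.275078569−0.147290792)/0.044776 = 2.853935
sinθ=-0.142921, cosθ=0.989734
F = (M+m)·ẍ + m·l·cosθ·θ̈ − m·l·sinθ·θ̇² = -9.760358 + 0.779077 − -0.000855 = -8.980425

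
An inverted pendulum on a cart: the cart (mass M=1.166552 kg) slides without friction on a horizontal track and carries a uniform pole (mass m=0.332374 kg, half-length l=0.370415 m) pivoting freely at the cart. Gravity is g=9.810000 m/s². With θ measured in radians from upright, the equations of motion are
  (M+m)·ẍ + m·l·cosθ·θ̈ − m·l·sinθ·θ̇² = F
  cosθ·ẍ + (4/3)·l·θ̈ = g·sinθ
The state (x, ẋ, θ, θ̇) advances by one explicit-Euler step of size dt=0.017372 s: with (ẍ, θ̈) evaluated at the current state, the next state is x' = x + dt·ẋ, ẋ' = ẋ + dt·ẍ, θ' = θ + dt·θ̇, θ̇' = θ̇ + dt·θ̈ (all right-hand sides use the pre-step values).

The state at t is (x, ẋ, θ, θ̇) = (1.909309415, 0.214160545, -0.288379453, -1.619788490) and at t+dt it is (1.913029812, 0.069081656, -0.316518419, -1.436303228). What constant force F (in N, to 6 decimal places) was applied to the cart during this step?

ẍ = (ẋ'−ẋ)/dt = (0.069081656−0.214160545)/0.017372 = -8.351306
θ̈ = (θ̇'−θ̇)/dt = (-1.436303228−-1.619788490)/0.017372 = 10.562127
sinθ=-0.284399, cosθ=0.958706
F = (M+m)·ẍ + m·l·cosθ·θ̈ − m·l·sinθ·θ̇² = -12.517990 + 1.246673 − -0.091867 = -11.179450

F = -11.179450 N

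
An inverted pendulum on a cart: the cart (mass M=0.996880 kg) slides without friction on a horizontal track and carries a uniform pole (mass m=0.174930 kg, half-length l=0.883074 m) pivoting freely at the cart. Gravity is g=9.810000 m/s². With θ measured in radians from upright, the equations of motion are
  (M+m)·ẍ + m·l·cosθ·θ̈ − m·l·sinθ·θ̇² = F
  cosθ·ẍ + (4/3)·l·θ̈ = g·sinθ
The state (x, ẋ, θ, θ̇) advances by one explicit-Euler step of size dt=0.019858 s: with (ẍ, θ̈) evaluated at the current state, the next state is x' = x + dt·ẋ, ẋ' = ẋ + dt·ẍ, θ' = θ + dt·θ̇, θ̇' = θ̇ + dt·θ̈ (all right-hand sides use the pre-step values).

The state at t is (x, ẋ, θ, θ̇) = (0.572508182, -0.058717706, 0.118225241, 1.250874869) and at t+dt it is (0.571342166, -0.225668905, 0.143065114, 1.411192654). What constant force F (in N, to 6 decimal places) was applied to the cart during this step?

F = -8.641798 N

ẍ = (ẋ'−ẋ)/dt = (-0.225668905−-0.058717706)/0.019858 = -8.407251
θ̈ = (θ̇'−θ̇)/dt = (1.411192654−1.250874869)/0.019858 = 8.073209
sinθ=0.117950, cosθ=0.993020
F = (M+m)·ẍ + m·l·cosθ·θ̈ − m·l·sinθ·θ̇² = -9.851701 + 1.238413 − 0.028509 = -8.641798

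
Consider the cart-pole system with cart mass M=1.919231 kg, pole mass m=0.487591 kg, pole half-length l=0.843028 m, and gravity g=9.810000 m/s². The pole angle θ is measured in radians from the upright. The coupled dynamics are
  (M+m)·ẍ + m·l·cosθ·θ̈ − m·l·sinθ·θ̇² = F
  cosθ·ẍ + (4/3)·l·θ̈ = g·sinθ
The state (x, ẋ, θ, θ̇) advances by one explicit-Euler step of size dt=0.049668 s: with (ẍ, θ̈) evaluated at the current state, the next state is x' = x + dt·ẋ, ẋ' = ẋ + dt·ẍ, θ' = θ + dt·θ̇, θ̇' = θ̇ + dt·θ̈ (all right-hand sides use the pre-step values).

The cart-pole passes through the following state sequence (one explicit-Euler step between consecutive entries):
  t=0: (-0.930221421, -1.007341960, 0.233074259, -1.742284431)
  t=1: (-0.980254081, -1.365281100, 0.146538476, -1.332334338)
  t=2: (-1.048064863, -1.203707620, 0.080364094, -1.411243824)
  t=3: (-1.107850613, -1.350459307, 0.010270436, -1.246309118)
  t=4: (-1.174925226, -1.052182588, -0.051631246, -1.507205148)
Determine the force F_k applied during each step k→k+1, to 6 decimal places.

step 0→1:
  ẍ = (ẋ'−ẋ)/dt = (-1.365281100−-1.007341960)/0.049668 = -7.206635
  θ̈ = (θ̇'−θ̇)/dt = (-1.332334338−-1.742284431)/0.049668 = 8.253807
  sinθ=0.230970, cosθ=0.972961
  F = (M+m)·ẍ + m·l·cosθ·θ̈ − m·l·sinθ·θ̇² = -17.345087 + 3.301014 − 0.288198 = -14.332271
step 1→2:
  ẍ = (ẋ'−ẋ)/dt = (-1.203707620−-1.365281100)/0.049668 = 3.253070
  θ̈ = (θ̇'−θ̇)/dt = (-1.411243824−-1.332334338)/0.049668 = -1.588739
  sinθ=0.146015, cosθ=0.989282
  F = (M+m)·ẍ + m·l·cosθ·θ̈ − m·l·sinθ·θ̇² = 7.829560 + -0.646057 − 0.106542 = 7.076962
step 2→3:
  ẍ = (ẋ'−ẋ)/dt = (-1.350459307−-1.203707620)/0.049668 = -2.954653
  θ̈ = (θ̇'−θ̇)/dt = (-1.246309118−-1.411243824)/0.049668 = 3.320744
  sinθ=0.080278, cosθ=0.996773
  F = (M+m)·ẍ + m·l·cosθ·θ̈ − m·l·sinθ·θ̇² = -7.111323 + 1.360596 − 0.065720 = -5.816447
step 3→4:
  ẍ = (ẋ'−ẋ)/dt = (-1.052182588−-1.350459307)/0.049668 = 6.005410
  θ̈ = (θ̇'−θ̇)/dt = (-1.507205148−-1.246309118)/0.049668 = -5.252799
  sinθ=0.010270, cosθ=0.999947
  F = (M+m)·ẍ + m·l·cosθ·θ̈ − m·l·sinθ·θ̇² = 14.453954 + -2.159064 − 0.006557 = 12.288332

F_0 = -14.332271 N
F_1 = 7.076962 N
F_2 = -5.816447 N
F_3 = 12.288332 N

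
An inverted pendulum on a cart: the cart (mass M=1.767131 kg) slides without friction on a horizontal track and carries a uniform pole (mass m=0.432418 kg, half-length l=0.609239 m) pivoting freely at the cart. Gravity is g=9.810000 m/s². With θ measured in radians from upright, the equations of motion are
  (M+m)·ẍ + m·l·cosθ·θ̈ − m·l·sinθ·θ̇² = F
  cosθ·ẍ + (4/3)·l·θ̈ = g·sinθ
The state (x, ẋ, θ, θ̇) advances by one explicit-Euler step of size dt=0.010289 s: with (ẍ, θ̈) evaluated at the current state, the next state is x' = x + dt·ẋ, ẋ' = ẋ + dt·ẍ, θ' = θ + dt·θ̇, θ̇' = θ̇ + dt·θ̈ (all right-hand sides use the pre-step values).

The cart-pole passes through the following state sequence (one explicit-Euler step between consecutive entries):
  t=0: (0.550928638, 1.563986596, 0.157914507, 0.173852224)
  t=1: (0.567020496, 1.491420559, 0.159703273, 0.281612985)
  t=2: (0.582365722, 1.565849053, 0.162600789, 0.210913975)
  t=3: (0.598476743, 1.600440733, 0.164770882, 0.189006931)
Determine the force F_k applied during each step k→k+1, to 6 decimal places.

step 0→1:
  ẍ = (ẋ'−ẋ)/dt = (1.491420559−1.563986596)/0.010289 = -7.052778
  θ̈ = (θ̇'−θ̇)/dt = (0.281612985−0.173852224)/0.010289 = 10.473395
  sinθ=0.157259, cosθ=0.987557
  F = (M+m)·ẍ + m·l·cosθ·θ̈ − m·l·sinθ·θ̇² = -15.512932 + 2.724842 − 0.001252 = -12.789342
step 1→2:
  ẍ = (ẋ'−ẋ)/dt = (1.565849053−1.491420559)/0.010289 = 7.233793
  θ̈ = (θ̇'−θ̇)/dt = (0.210913975−0.281612985)/0.010289 = -6.871320
  sinθ=0.159025, cosθ=0.987275
  F = (M+m)·ẍ + m·l·cosθ·θ̈ − m·l·sinθ·θ̇² = 15.911082 + -1.787185 − 0.003322 = 14.120574
step 2→3:
  ẍ = (ẋ'−ẋ)/dt = (1.600440733−1.565849053)/0.010289 = 3.362006
  θ̈ = (θ̇'−θ̇)/dt = (0.189006931−0.210913975)/0.010289 = -2.129171
  sinθ=0.161885, cosθ=0.986810
  F = (M+m)·ẍ + m·l·cosθ·θ̈ − m·l·sinθ·θ̇² = 7.394897 + -0.553523 − 0.001897 = 6.839477

F_0 = -12.789342 N
F_1 = 14.120574 N
F_2 = 6.839477 N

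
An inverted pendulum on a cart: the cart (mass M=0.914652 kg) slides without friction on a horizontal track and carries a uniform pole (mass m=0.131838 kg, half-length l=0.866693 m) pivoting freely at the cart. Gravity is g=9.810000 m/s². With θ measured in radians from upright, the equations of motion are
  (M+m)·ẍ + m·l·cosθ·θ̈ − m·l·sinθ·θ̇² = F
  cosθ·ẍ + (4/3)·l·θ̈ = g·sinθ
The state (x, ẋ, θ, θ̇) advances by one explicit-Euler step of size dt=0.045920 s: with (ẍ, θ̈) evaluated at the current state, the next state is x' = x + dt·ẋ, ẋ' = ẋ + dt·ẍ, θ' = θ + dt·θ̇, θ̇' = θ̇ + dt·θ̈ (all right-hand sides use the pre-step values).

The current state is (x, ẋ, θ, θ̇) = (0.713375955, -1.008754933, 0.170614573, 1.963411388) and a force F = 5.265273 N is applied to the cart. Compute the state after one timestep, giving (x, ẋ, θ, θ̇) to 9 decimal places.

(0.667053928, -0.758600068, 0.260774424, 1.816268048)

sinθ=0.169788031, cosθ=0.985480606
temp = (F + m·l·θ̇²·sinθ)/(M+m) = (5.265273 + 0.074788630)/1.046490 = 5.102831016
θ̈ = (g·sinθ − cosθ·temp)/(l·(4/3 − m·cos²θ/(M+m))) = -3.204341038
ẍ = temp − m·l·θ̈·cosθ/(M+m) = 5.447623370
Euler: x'=0.713375955+0.045920·-1.008754933=0.667053928, ẋ'=-1.008754933+0.045920·5.447623370=-0.758600068
       θ'=0.170614573+0.045920·1.963411388=0.260774424, θ̇'=1.963411388+0.045920·-3.204341038=1.816268048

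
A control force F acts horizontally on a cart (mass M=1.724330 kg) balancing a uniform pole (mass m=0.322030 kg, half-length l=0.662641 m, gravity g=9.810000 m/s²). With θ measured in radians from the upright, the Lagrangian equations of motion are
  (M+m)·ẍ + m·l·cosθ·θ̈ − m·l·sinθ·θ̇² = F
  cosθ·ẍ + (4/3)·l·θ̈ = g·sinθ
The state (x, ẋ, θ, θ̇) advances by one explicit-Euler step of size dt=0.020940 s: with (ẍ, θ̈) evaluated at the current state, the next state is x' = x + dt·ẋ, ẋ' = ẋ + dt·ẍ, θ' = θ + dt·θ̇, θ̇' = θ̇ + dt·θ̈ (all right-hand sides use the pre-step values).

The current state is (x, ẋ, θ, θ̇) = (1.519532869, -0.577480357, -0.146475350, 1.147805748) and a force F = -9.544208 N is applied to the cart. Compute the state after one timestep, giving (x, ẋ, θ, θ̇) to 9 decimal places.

(1.507440430, -0.684415767, -0.122440298, 1.233608561)

sinθ=-0.145952139, cosθ=0.989291652
temp = (F + m·l·θ̇²·sinθ)/(M+m) = (-9.544208 + -0.041031925)/2.046360 = -4.684043827
θ̈ = (g·sinθ − cosθ·temp)/(l·(4/3 − m·cos²θ/(M+m))) = 4.097555545
ẍ = temp − m·l·θ̈·cosθ/(M+m) = -5.106753116
Euler: x'=1.519532869+0.020940·-0.577480357=1.507440430, ẋ'=-0.577480357+0.020940·-5.106753116=-0.684415767
       θ'=-0.146475350+0.020940·1.147805748=-0.122440298, θ̇'=1.147805748+0.020940·4.097555545=1.233608561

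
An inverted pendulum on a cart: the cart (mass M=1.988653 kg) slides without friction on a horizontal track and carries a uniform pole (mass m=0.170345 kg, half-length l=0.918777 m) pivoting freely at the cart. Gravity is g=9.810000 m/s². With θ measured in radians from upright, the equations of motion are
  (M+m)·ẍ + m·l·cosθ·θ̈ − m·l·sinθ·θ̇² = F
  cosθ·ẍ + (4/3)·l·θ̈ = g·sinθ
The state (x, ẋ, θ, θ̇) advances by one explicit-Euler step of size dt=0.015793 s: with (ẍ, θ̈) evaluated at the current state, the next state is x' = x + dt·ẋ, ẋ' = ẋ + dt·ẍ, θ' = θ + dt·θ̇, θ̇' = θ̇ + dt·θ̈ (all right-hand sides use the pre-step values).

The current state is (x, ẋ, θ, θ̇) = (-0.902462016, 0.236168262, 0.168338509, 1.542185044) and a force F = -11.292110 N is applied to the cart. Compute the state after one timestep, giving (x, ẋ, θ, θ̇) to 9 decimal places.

sinθ=0.167544576, cosθ=0.985864501
temp = (F + m·l·θ̇²·sinθ)/(M+m) = (-11.292110 + 0.062365277)/2.158998 = -5.201368748
θ̈ = (g·sinθ − cosθ·temp)/(l·(4/3 − m·cos²θ/(M+m))) = 5.864869179
ẍ = temp − m·l·θ̈·cosθ/(M+m) = -5.620512333
Euler: x'=-0.902462016+0.015793·0.236168262=-0.898732211, ẋ'=0.236168262+0.015793·-5.620512333=0.147403511
       θ'=0.168338509+0.015793·1.542185044=0.192694237, θ̇'=1.542185044+0.015793·5.864869179=1.634808923

(-0.898732211, 0.147403511, 0.192694237, 1.634808923)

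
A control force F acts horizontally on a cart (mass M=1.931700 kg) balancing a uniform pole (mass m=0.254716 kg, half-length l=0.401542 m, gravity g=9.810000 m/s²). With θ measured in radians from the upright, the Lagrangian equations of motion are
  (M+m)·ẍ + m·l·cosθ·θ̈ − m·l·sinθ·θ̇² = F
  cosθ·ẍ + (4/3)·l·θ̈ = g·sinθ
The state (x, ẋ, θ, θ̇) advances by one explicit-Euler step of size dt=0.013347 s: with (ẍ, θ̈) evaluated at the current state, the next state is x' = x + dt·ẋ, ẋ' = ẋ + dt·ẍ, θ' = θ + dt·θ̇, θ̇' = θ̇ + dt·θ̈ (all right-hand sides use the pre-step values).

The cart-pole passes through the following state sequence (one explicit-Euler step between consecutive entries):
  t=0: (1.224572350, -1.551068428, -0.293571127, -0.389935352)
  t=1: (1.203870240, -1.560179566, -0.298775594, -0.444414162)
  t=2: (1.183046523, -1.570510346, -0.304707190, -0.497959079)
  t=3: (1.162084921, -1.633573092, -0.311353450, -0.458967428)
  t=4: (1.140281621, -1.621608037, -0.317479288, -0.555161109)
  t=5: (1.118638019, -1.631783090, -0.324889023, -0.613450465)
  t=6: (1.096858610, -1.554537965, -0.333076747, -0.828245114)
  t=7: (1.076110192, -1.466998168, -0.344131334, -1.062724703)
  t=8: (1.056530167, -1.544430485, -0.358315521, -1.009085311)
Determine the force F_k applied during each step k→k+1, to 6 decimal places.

F_0 = -1.887640 N
F_1 = -2.078514 N
F_2 = -10.037875 N
F_3 = 1.264937 N
F_4 = -2.081322 N
F_5 = 11.106183 N
F_6 = 12.665038 N
F_7 = -12.258528 N

step 0→1:
  ẍ = (ẋ'−ẋ)/dt = (-1.560179566−-1.551068428)/0.013347 = -0.682636
  θ̈ = (θ̇'−θ̇)/dt = (-0.444414162−-0.389935352)/0.013347 = -4.081727
  sinθ=-0.289372, cosθ=0.957217
  F = (M+m)·ẍ + m·l·cosθ·θ̈ − m·l·sinθ·θ̇² = -1.492526 + -0.399615 − -0.004500 = -1.887640
step 1→2:
  ẍ = (ẋ'−ẋ)/dt = (-1.570510346−-1.560179566)/0.013347 = -0.774015
  θ̈ = (θ̇'−θ̇)/dt = (-0.497959079−-0.444414162)/0.013347 = -4.011757
  sinθ=-0.294350, cosθ=0.955698
  F = (M+m)·ẍ + m·l·cosθ·θ̈ − m·l·sinθ·θ̇² = -1.692319 + -0.392141 − -0.005946 = -2.078514
step 2→3:
  ẍ = (ẋ'−ẋ)/dt = (-1.633573092−-1.570510346)/0.013347 = -4.724863
  θ̈ = (θ̇'−θ̇)/dt = (-0.458967428−-0.497959079)/0.013347 = 2.921379
  sinθ=-0.300014, cosθ=0.953935
  F = (M+m)·ẍ + m·l·cosθ·θ̈ − m·l·sinθ·θ̇² = -10.330516 + 0.285032 − -0.007609 = -10.037875
step 3→4:
  ẍ = (ẋ'−ẋ)/dt = (-1.621608037−-1.633573092)/0.013347 = 0.896460
  θ̈ = (θ̇'−θ̇)/dt = (-0.555161109−-0.458967428)/0.013347 = -7.207139
  sinθ=-0.306347, cosθ=0.951920
  F = (M+m)·ẍ + m·l·cosθ·θ̈ − m·l·sinθ·θ̇² = 1.960035 + -0.701698 − -0.006600 = 1.264937
step 4→5:
  ẍ = (ẋ'−ẋ)/dt = (-1.631783090−-1.621608037)/0.013347 = -0.762348
  θ̈ = (θ̇'−θ̇)/dt = (-0.613450465−-0.555161109)/0.013347 = -4.367225
  sinθ=-0.312173, cosθ=0.950025
  F = (M+m)·ẍ + m·l·cosθ·θ̈ − m·l·sinθ·θ̇² = -1.666809 + -0.424354 − -0.009841 = -2.081322
step 5→6:
  ẍ = (ẋ'−ẋ)/dt = (-1.554537965−-1.631783090)/0.013347 = 5.787452
  θ̈ = (θ̇'−θ̇)/dt = (-0.828245114−-0.613450465)/0.013347 = -16.093103
  sinθ=-0.319204, cosθ=0.947686
  F = (M+m)·ẍ + m·l·cosθ·θ̈ − m·l·sinθ·θ̇² = 12.653778 + -1.559881 − -0.012286 = 11.106183
step 6→7:
  ẍ = (ẋ'−ẋ)/dt = (-1.466998168−-1.554537965)/0.013347 = 6.558762
  θ̈ = (θ̇'−θ̇)/dt = (-1.062724703−-0.828245114)/0.013347 = -17.567962
  sinθ=-0.326952, cosθ=0.945041
  F = (M+m)·ẍ + m·l·cosθ·θ̈ − m·l·sinθ·θ̇² = 14.340182 + -1.698084 − -0.022940 = 12.665038
step 7→8:
  ẍ = (ẋ'−ẋ)/dt = (-1.544430485−-1.466998168)/0.013347 = -5.801477
  θ̈ = (θ̇'−θ̇)/dt = (-1.009085311−-1.062724703)/0.013347 = 4.018835
  sinθ=-0.337379, cosθ=0.941369
  F = (M+m)·ẍ + m·l·cosθ·θ̈ − m·l·sinθ·θ̇² = -12.684443 + 0.386943 − -0.038971 = -12.258528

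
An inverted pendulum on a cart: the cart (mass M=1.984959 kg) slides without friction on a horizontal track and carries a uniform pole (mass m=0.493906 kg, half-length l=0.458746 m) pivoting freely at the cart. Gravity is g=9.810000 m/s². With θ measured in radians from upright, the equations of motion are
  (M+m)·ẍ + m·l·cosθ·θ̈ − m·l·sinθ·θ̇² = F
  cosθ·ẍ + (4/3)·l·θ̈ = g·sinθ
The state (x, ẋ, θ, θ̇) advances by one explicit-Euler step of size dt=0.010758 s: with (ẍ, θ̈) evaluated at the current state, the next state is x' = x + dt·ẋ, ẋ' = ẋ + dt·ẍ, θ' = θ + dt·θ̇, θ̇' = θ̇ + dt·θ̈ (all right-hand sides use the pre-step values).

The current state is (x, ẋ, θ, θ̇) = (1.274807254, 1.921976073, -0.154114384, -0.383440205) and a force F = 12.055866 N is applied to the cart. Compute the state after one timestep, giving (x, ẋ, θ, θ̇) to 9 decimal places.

(1.295483873, 1.986010755, -0.158239434, -0.513374917)

sinθ=-0.153505040, cosθ=0.988147865
temp = (F + m·l·θ̇²·sinθ)/(M+m) = (12.055866 + -0.005113692)/2.478865 = 4.861399192
θ̈ = (g·sinθ − cosθ·temp)/(l·(4/3 − m·cos²θ/(M+m))) = -12.077961745
ẍ = temp − m·l·θ̈·cosθ/(M+m) = 5.952285029
Euler: x'=1.274807254+0.010758·1.921976073=1.295483873, ẋ'=1.921976073+0.010758·5.952285029=1.986010755
       θ'=-0.154114384+0.010758·-0.383440205=-0.158239434, θ̇'=-0.383440205+0.010758·-12.077961745=-0.513374917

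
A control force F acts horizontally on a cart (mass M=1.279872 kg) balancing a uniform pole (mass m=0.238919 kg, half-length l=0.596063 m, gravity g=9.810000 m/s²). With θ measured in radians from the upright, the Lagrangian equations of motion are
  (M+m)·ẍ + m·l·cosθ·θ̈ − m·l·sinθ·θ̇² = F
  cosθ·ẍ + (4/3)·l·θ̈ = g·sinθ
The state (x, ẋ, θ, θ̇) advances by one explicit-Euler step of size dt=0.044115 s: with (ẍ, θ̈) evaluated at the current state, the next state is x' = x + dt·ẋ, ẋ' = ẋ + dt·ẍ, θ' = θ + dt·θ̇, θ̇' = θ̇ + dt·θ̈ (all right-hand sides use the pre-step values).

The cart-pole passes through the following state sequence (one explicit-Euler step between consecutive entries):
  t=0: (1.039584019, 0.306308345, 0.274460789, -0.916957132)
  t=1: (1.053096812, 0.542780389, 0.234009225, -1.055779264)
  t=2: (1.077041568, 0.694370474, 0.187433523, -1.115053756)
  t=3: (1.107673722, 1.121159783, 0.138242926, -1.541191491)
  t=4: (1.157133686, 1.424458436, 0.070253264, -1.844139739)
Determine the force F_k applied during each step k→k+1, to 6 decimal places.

step 0→1:
  ẍ = (ẋ'−ẋ)/dt = (0.542780389−0.306308345)/0.044115 = 5.360355
  θ̈ = (θ̇'−θ̇)/dt = (-1.055779264−-0.916957132)/0.044115 = -3.146824
  sinθ=0.271028, cosθ=0.962571
  F = (M+m)·ẍ + m·l·cosθ·θ̈ − m·l·sinθ·θ̇² = 8.141258 + -0.431368 − 0.032453 = 7.677437
step 1→2:
  ẍ = (ẋ'−ẋ)/dt = (0.694370474−0.542780389)/0.044115 = 3.436248
  θ̈ = (θ̇'−θ̇)/dt = (-1.115053756−-1.055779264)/0.044115 = -1.343636
  sinθ=0.231879, cosθ=0.972745
  F = (M+m)·ẍ + m·l·cosθ·θ̈ − m·l·sinθ·θ̇² = 5.218943 + -0.186133 − 0.036809 = 4.996001
step 2→3:
  ẍ = (ẋ'−ẋ)/dt = (1.121159783−0.694370474)/0.044115 = 9.674471
  θ̈ = (θ̇'−θ̇)/dt = (-1.541191491−-1.115053756)/0.044115 = -9.659702
  sinθ=0.186338, cosθ=0.982486
  F = (M+m)·ẍ + m·l·cosθ·θ̈ − m·l·sinθ·θ̇² = 14.693500 + -1.351552 − 0.032994 = 13.308954
step 3→4:
  ẍ = (ẋ'−ẋ)/dt = (1.424458436−1.121159783)/0.044115 = 6.875182
  θ̈ = (θ̇'−θ̇)/dt = (-1.844139739−-1.541191491)/0.044115 = -6.867239
  sinθ=0.137803, cosθ=0.990460
  F = (M+m)·ẍ + m·l·cosθ·θ̈ − m·l·sinθ·θ̇² = 10.441965 + -0.968639 − 0.046614 = 9.426712

F_0 = 7.677437 N
F_1 = 4.996001 N
F_2 = 13.308954 N
F_3 = 9.426712 N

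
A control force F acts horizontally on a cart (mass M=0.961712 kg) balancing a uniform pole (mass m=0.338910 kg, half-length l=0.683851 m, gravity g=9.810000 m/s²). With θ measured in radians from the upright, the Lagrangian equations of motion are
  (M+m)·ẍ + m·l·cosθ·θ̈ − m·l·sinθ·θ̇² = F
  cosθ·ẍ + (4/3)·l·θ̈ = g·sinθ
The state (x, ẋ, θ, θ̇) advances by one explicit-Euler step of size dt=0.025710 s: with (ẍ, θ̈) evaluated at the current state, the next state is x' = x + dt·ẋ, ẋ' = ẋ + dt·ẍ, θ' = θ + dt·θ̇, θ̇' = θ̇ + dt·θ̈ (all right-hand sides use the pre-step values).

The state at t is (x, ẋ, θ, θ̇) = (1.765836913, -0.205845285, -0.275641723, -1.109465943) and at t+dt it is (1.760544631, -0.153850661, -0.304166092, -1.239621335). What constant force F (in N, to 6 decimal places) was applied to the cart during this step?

ẍ = (ẋ'−ẋ)/dt = (-0.153850661−-0.205845285)/0.025710 = 2.022350
θ̈ = (θ̇'−θ̇)/dt = (-1.239621335−-1.109465943)/0.025710 = -5.062442
sinθ=-0.272164, cosθ=0.962251
F = (M+m)·ẍ + m·l·cosθ·θ̈ − m·l·sinθ·θ̇² = 2.630313 + -1.129001 − -0.077644 = 1.578956

F = 1.578956 N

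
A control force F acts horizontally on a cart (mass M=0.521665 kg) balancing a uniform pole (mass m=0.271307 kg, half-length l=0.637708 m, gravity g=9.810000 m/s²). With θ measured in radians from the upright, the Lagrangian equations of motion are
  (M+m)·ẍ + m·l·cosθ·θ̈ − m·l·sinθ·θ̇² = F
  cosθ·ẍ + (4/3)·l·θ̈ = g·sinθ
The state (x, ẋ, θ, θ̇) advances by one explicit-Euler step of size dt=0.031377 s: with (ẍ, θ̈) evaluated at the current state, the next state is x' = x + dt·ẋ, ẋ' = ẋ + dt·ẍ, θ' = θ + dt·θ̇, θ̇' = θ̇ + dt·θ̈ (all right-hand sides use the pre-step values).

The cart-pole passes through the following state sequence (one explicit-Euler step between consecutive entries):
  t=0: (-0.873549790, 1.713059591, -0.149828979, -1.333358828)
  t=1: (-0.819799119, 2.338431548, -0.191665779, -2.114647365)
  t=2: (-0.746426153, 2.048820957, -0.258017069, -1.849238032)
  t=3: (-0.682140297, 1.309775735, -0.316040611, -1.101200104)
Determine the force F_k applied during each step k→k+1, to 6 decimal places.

F_0 = 11.590756 N
F_1 = -5.735089 N
F_2 = -14.538287 N

step 0→1:
  ẍ = (ẋ'−ẋ)/dt = (2.338431548−1.713059591)/0.031377 = 19.930903
  θ̈ = (θ̇'−θ̇)/dt = (-2.114647365−-1.333358828)/0.031377 = -24.900039
  sinθ=-0.149269, cosθ=0.988797
  F = (M+m)·ẍ + m·l·cosθ·θ̈ − m·l·sinθ·θ̇² = 15.804648 + -4.259807 − -0.045914 = 11.590756
step 1→2:
  ẍ = (ẋ'−ẋ)/dt = (2.048820957−2.338431548)/0.031377 = -9.230028
  θ̈ = (θ̇'−θ̇)/dt = (-1.849238032−-2.114647365)/0.031377 = 8.458722
  sinθ=-0.190494, cosθ=0.981688
  F = (M+m)·ẍ + m·l·cosθ·θ̈ − m·l·sinθ·θ̇² = -7.319154 + 1.436684 − -0.147381 = -5.735089
step 2→3:
  ẍ = (ẋ'−ẋ)/dt = (1.309775735−2.048820957)/0.031377 = -23.553725
  θ̈ = (θ̇'−θ̇)/dt = (-1.101200104−-1.849238032)/0.031377 = 23.840327
  sinθ=-0.255164, cosθ=0.966898
  F = (M+m)·ẍ + m·l·cosθ·θ̈ − m·l·sinθ·θ̇² = -18.677444 + 3.988188 − -0.150969 = -14.538287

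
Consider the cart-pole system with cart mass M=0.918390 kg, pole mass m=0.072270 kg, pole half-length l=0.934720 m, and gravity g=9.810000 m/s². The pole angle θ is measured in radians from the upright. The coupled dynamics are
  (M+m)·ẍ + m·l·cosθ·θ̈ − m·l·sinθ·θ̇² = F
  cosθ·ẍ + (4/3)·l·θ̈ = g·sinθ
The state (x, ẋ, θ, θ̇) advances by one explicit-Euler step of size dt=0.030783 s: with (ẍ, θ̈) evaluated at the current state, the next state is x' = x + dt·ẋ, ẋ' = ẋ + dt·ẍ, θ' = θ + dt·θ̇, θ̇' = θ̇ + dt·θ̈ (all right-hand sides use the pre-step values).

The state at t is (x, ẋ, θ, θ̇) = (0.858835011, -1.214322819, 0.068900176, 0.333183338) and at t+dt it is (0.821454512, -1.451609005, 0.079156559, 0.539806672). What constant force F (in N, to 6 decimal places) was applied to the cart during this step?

ẍ = (ẋ'−ẋ)/dt = (-1.451609005−-1.214322819)/0.030783 = -7.708352
θ̈ = (θ̇'−θ̇)/dt = (0.539806672−0.333183338)/0.030783 = 6.712255
sinθ=0.068846, cosθ=0.997627
F = (M+m)·ẍ + m·l·cosθ·θ̈ − m·l·sinθ·θ̇² = -7.636356 + 0.452352 − 0.000516 = -7.184520

F = -7.184520 N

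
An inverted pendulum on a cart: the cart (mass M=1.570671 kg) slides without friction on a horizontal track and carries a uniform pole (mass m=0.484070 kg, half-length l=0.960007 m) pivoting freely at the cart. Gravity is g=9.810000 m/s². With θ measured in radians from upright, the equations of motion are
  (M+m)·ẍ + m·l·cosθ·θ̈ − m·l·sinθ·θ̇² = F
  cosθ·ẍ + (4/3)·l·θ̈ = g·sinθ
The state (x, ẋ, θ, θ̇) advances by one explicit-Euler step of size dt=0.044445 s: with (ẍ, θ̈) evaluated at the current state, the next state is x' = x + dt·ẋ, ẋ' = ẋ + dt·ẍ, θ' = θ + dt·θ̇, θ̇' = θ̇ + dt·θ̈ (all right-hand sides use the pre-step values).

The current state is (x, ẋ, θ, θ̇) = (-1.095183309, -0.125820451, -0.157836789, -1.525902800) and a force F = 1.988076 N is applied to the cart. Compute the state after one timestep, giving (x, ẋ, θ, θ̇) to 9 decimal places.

(-1.100775399, -0.063860547, -0.225655539, -1.627247403)

sinθ=-0.157182255, cosθ=0.987569612
temp = (F + m·l·θ̇²·sinθ)/(M+m) = (1.988076 + -0.170074742)/2.054741 = 0.884783658
θ̈ = (g·sinθ − cosθ·temp)/(l·(4/3 − m·cos²θ/(M+m))) = -2.280225075
ẍ = temp − m·l·θ̈·cosθ/(M+m) = 1.394080421
Euler: x'=-1.095183309+0.044445·-0.125820451=-1.100775399, ẋ'=-0.125820451+0.044445·1.394080421=-0.063860547
       θ'=-0.157836789+0.044445·-1.525902800=-0.225655539, θ̇'=-1.525902800+0.044445·-2.280225075=-1.627247403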